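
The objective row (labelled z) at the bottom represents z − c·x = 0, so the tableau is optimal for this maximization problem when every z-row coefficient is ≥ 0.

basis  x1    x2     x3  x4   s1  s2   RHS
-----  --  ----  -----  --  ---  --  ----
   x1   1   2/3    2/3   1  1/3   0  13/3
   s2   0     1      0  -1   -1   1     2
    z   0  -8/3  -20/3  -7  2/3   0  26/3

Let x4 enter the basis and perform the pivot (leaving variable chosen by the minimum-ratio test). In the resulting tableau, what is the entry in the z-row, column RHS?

39

Ratio test on column x4 — row 1: (13/3)/1 = 13/3; row 2: entry -1 ≤ 0. Minimum is 13/3 at row 1 (x1 leaves); pivot element 1.
Divide row 1 by 1; eliminate column x4 from the other rows.
z-row update in column RHS: 26/3 − (-7)·(13/3) = 39.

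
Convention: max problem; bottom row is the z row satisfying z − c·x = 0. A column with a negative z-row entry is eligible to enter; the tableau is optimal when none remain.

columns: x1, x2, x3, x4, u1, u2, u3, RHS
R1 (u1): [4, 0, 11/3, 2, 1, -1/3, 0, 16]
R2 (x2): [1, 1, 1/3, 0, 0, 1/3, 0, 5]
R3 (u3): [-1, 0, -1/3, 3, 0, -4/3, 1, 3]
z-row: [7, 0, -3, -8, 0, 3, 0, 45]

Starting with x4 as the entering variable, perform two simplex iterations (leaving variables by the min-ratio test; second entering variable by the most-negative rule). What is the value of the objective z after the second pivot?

Ratio test on column x4 — row 1: 16/2 = 8; row 2: entry 0 ≤ 0; row 3: 3/3 = 1. Minimum is 1 at row 3 (u3 leaves); pivot element 3.
Pivot on row 3; the z-row RHS becomes 45 − (-8)·1 = 53.
Next entering variable (most negative z-row entry -35/9): x3.
Ratio test on column x3 — row 1: 14/(35/9) = 18/5; row 2: 5/(1/3) = 15; row 3: entry -1/9 ≤ 0. Minimum is 18/5 at row 1 (u1 leaves); pivot element 35/9.
After the second pivot the z-row RHS is 53 − (-35/9)·(18/5) = 67.

67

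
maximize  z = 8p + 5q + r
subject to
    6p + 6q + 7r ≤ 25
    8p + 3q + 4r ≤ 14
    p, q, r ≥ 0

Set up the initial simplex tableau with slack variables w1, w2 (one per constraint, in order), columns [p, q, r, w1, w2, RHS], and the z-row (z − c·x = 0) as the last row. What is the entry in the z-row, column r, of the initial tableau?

The z-row carries the negated objective coefficients: the r entry is -1.

-1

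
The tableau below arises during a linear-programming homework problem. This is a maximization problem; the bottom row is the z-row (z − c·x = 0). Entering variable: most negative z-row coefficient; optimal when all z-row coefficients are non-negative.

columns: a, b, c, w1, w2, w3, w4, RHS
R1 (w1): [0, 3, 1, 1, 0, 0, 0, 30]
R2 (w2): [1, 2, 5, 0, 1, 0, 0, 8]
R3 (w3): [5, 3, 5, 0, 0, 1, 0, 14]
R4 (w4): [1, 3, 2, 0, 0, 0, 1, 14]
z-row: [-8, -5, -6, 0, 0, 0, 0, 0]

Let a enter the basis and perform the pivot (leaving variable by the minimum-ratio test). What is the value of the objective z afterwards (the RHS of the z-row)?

112/5

Ratio test on column a — row 1: entry 0 ≤ 0; row 2: 8/1 = 8; row 3: 14/5 = 14/5; row 4: 14/1 = 14. Minimum is 14/5 at row 3 (w3 leaves); pivot element 5.
Pivot on row 3; the z-row RHS becomes 0 − (-8)·(14/5) = 112/5.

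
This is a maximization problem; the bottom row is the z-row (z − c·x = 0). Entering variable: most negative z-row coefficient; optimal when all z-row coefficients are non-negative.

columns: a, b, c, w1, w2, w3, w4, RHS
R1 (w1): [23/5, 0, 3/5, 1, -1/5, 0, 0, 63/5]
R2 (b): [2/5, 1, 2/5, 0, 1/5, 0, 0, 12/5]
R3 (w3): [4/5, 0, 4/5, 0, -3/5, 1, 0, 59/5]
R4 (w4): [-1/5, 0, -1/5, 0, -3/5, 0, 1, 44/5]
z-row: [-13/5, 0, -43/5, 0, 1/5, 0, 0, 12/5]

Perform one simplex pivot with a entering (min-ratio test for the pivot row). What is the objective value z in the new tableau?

219/23

Ratio test on column a — row 1: (63/5)/(23/5) = 63/23; row 2: (12/5)/(2/5) = 6; row 3: (59/5)/(4/5) = 59/4; row 4: entry -1/5 ≤ 0. Minimum is 63/23 at row 1 (w1 leaves); pivot element 23/5.
Pivot on row 1; the z-row RHS becomes 12/5 − (-13/5)·(63/23) = 219/23.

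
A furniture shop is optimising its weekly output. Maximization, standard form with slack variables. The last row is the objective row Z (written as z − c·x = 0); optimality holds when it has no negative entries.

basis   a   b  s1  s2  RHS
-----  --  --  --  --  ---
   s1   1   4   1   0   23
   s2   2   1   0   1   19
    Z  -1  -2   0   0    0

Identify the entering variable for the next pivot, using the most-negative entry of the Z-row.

Negative Z-row entries: a: -1, b: -2.
The most negative is -2 in column b, so b enters.

b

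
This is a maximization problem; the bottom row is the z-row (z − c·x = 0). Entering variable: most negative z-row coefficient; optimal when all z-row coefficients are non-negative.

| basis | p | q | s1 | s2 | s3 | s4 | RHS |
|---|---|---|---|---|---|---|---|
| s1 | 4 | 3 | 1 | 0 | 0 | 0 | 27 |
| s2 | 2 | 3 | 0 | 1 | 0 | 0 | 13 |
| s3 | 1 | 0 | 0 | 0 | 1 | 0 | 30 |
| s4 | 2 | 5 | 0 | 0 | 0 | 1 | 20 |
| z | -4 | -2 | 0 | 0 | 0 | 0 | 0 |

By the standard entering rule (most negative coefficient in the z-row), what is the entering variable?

Negative z-row entries: p: -4, q: -2.
The most negative is -4 in column p, so p enters.

p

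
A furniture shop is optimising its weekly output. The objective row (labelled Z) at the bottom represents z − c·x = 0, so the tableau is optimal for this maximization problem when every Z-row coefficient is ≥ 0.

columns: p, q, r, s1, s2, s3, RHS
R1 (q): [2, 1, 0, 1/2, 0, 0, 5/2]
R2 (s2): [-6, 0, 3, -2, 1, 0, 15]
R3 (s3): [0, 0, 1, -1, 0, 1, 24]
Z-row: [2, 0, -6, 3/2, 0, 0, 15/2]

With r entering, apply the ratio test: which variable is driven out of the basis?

s2

Column r entries and ratios — q: 0 ≤ 0, skip; s2: 15/3 = 5; s3: 24/1 = 24.
Smallest ratio is 5 in the row of s2, so s2 leaves.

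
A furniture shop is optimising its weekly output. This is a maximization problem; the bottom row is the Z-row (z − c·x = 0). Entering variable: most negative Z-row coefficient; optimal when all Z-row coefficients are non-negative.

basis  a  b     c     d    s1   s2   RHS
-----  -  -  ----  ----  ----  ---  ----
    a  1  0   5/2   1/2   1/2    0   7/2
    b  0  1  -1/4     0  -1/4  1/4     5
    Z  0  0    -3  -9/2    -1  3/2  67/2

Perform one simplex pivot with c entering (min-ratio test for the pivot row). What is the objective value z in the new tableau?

377/10

Ratio test on column c — row 1: (7/2)/(5/2) = 7/5; row 2: entry -1/4 ≤ 0. Minimum is 7/5 at row 1 (a leaves); pivot element 5/2.
Pivot on row 1; the Z-row RHS becomes 67/2 − (-3)·(7/5) = 377/10.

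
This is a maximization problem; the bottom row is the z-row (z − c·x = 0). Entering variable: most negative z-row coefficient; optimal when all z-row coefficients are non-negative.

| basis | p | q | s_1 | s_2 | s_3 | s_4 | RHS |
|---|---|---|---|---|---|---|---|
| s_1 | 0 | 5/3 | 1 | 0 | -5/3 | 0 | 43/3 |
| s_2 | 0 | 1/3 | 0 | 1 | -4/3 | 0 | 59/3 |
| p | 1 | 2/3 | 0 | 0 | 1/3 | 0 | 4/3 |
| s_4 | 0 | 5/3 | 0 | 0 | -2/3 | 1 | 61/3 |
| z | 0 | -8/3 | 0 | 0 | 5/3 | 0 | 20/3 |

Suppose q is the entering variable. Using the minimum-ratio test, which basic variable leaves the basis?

p

Column q entries and ratios — s_1: (43/3)/(5/3) = 43/5; s_2: (59/3)/(1/3) = 59; p: (4/3)/(2/3) = 2; s_4: (61/3)/(5/3) = 61/5.
Smallest ratio is 2 in the row of p, so p leaves.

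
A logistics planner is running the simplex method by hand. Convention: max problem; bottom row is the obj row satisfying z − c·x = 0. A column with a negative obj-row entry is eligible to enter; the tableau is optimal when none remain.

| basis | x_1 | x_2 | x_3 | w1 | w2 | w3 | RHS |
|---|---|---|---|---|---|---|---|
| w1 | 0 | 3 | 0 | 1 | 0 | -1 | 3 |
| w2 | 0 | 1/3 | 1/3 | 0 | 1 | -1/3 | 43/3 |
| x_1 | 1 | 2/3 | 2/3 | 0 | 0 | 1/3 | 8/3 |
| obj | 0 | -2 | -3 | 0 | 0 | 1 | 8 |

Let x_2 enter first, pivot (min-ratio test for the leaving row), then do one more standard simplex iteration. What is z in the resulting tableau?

Ratio test on column x_2 — row 1: 3/3 = 1; row 2: (43/3)/(1/3) = 43; row 3: (8/3)/(2/3) = 4. Minimum is 1 at row 1 (w1 leaves); pivot element 3.
Pivot on row 1; the obj-row RHS becomes 8 − (-2)·1 = 10.
Next entering variable (most negative obj-row entry -3): x_3.
Ratio test on column x_3 — row 1: entry 0 ≤ 0; row 2: 14/(1/3) = 42; row 3: 2/(2/3) = 3. Minimum is 3 at row 3 (x_1 leaves); pivot element 2/3.
After the second pivot the obj-row RHS is 10 − (-3)·3 = 19.

19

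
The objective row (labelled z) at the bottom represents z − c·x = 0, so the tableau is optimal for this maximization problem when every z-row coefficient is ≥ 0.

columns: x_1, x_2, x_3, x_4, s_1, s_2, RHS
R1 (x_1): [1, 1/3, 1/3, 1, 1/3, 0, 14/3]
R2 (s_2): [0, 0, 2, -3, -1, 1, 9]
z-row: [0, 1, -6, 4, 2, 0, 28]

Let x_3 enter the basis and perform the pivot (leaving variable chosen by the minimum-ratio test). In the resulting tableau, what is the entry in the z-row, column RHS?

Ratio test on column x_3 — row 1: (14/3)/(1/3) = 14; row 2: 9/2 = 9/2. Minimum is 9/2 at row 2 (s_2 leaves); pivot element 2.
Divide row 2 by 2; eliminate column x_3 from the other rows.
z-row update in column RHS: 28 − (-6)·(9/2) = 55.

55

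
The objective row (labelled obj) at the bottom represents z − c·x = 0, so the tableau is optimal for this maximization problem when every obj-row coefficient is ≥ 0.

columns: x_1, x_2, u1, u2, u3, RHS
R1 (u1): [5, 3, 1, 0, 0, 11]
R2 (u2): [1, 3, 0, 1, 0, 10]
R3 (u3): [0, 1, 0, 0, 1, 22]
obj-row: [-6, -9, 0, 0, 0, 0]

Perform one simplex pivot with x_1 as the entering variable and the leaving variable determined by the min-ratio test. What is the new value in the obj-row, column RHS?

Ratio test on column x_1 — row 1: 11/5 = 11/5; row 2: 10/1 = 10; row 3: entry 0 ≤ 0. Minimum is 11/5 at row 1 (u1 leaves); pivot element 5.
Divide row 1 by 5; eliminate column x_1 from the other rows.
obj-row update in column RHS: 0 − (-6)·(11/5) = 66/5.

66/5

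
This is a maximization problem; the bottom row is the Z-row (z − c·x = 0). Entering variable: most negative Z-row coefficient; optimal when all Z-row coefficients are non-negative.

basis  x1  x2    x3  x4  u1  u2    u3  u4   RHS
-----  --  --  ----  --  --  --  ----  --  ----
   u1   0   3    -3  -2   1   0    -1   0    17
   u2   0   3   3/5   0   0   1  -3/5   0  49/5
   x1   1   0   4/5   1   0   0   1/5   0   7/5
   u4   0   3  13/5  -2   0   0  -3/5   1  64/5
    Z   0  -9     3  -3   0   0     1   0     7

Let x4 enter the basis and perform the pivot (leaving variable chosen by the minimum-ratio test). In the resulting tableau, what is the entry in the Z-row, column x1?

Ratio test on column x4 — row 1: entry -2 ≤ 0; row 2: entry 0 ≤ 0; row 3: (7/5)/1 = 7/5; row 4: entry -2 ≤ 0. Minimum is 7/5 at row 3 (x1 leaves); pivot element 1.
Divide row 3 by 1; eliminate column x4 from the other rows.
Z-row update in column x1: 0 − (-3)·1 = 3.

3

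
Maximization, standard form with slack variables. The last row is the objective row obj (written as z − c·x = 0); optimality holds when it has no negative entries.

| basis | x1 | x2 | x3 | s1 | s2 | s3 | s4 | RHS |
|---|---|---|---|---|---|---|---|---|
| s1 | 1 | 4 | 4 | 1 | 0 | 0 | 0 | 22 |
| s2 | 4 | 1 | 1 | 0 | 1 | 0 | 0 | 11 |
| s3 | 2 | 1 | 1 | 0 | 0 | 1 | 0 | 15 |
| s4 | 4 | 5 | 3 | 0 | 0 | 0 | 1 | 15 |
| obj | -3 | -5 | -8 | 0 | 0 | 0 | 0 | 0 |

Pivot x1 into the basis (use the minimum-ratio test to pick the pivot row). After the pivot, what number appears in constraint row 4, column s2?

Ratio test on column x1 — row 1: 22/1 = 22; row 2: 11/4 = 11/4; row 3: 15/2 = 15/2; row 4: 15/4 = 15/4. Minimum is 11/4 at row 2 (s2 leaves); pivot element 4.
Divide row 2 by 4; eliminate column x1 from the other rows.
Row 4 update in column s2: 0 − 4·(1/4) = -1.

-1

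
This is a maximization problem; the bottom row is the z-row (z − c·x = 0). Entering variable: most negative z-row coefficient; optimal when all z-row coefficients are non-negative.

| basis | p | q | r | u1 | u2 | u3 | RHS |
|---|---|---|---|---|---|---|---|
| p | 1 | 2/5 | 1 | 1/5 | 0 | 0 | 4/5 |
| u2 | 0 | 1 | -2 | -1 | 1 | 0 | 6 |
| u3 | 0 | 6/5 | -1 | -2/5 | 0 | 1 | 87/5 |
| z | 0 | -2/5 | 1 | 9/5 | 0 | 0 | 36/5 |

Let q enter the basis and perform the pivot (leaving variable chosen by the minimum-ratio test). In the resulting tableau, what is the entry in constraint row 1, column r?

5/2

Ratio test on column q — row 1: (4/5)/(2/5) = 2; row 2: 6/1 = 6; row 3: (87/5)/(6/5) = 29/2. Minimum is 2 at row 1 (p leaves); pivot element 2/5.
Divide row 1 by 2/5; eliminate column q from the other rows.
In the new row 1, the r entry is the old entry divided by the pivot: 1/(2/5) = 5/2.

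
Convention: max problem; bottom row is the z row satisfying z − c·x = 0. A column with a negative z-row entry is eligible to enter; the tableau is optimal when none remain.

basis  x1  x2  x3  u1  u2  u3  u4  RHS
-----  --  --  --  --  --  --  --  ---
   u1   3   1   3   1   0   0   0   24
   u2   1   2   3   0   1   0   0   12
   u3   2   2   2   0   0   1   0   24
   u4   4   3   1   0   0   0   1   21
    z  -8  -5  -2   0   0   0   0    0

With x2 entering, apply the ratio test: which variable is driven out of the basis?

u2

Column x2 entries and ratios — u1: 24/1 = 24; u2: 12/2 = 6; u3: 24/2 = 12; u4: 21/3 = 7.
Smallest ratio is 6 in the row of u2, so u2 leaves.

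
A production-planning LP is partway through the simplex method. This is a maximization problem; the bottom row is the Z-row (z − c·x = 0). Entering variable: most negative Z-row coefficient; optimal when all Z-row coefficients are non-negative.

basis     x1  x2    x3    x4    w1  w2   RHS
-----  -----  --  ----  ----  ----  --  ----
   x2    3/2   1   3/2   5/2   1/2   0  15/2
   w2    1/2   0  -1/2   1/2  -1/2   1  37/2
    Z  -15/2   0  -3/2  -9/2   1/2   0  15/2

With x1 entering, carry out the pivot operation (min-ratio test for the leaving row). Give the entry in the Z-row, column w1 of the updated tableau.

Ratio test on column x1 — row 1: (15/2)/(3/2) = 5; row 2: (37/2)/(1/2) = 37. Minimum is 5 at row 1 (x2 leaves); pivot element 3/2.
Divide row 1 by 3/2; eliminate column x1 from the other rows.
Z-row update in column w1: 1/2 − (-15/2)·(1/3) = 3.

3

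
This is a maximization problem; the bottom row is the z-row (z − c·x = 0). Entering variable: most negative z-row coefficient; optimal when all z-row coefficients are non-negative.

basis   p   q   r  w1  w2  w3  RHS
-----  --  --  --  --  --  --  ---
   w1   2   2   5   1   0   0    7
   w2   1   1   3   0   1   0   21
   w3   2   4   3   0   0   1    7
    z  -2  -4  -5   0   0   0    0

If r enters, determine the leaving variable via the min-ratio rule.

Column r entries and ratios — w1: 7/5 = 7/5; w2: 21/3 = 7; w3: 7/3 = 7/3.
Smallest ratio is 7/5 in the row of w1, so w1 leaves.

w1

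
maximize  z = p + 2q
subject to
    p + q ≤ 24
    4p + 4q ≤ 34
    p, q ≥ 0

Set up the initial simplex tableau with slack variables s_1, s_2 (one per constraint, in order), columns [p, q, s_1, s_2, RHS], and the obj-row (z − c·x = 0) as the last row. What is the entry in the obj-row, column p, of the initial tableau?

The obj-row carries the negated objective coefficients: the p entry is -1.

-1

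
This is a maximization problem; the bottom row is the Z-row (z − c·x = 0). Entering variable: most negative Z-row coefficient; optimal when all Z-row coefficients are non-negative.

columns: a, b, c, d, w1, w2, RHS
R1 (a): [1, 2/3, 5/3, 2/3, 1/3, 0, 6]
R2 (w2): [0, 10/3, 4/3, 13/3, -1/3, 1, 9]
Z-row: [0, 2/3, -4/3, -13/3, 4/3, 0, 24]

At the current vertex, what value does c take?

0

c is not in the basis, so in the current basic feasible solution c = 0.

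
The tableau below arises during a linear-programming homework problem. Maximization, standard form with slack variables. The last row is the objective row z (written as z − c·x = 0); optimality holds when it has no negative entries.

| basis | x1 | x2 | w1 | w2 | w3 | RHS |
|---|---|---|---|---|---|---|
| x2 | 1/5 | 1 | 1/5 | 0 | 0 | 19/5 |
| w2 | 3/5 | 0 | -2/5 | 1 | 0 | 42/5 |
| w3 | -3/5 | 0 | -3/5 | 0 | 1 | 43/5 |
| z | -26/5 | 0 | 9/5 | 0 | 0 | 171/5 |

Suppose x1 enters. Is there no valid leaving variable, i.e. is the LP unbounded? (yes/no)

Column x1 has positive entries in row(s) 1, 2, so the ratio test bounds it — not unbounded.

no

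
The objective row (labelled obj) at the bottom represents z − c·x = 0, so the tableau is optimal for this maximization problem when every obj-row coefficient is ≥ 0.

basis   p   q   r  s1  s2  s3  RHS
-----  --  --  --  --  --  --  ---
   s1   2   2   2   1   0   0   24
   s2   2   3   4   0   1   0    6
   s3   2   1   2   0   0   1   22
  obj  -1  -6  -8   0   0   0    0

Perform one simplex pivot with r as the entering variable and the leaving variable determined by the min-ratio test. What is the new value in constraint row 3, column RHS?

Ratio test on column r — row 1: 24/2 = 12; row 2: 6/4 = 3/2; row 3: 22/2 = 11. Minimum is 3/2 at row 2 (s2 leaves); pivot element 4.
Divide row 2 by 4; eliminate column r from the other rows.
Row 3 update in column RHS: 22 − 2·(3/2) = 19.

19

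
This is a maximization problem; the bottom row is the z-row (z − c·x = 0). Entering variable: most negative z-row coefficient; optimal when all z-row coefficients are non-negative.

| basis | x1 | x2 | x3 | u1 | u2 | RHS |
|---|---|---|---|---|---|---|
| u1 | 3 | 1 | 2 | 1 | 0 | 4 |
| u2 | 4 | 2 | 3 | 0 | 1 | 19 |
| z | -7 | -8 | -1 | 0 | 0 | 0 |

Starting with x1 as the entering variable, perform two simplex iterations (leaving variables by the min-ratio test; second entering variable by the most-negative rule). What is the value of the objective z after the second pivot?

32

Ratio test on column x1 — row 1: 4/3 = 4/3; row 2: 19/4 = 19/4. Minimum is 4/3 at row 1 (u1 leaves); pivot element 3.
Pivot on row 1; the z-row RHS becomes 0 − (-7)·(4/3) = 28/3.
Next entering variable (most negative z-row entry -17/3): x2.
Ratio test on column x2 — row 1: (4/3)/(1/3) = 4; row 2: (41/3)/(2/3) = 41/2. Minimum is 4 at row 1 (x1 leaves); pivot element 1/3.
After the second pivot the z-row RHS is 28/3 − (-17/3)·4 = 32.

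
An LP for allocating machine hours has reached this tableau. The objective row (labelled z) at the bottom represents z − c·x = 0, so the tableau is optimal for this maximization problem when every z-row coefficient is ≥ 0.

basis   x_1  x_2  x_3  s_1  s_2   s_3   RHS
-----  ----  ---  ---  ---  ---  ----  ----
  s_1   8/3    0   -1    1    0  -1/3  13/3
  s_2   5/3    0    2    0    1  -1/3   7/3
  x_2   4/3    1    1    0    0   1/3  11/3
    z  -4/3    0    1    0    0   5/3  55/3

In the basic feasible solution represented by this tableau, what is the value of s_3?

s_3 is not in the basis, so in the current basic feasible solution s_3 = 0.

0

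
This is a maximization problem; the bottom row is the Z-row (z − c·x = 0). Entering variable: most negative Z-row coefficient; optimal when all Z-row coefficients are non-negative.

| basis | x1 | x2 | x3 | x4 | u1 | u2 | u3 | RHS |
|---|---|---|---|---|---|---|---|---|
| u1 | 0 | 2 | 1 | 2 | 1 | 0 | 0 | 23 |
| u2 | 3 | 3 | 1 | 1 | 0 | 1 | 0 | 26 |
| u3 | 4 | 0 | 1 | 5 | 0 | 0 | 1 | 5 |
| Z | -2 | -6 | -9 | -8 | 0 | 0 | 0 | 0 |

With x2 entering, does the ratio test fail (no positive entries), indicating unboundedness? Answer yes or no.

Column x2 has positive entries in row(s) 1, 2, so the ratio test bounds it — not unbounded.

no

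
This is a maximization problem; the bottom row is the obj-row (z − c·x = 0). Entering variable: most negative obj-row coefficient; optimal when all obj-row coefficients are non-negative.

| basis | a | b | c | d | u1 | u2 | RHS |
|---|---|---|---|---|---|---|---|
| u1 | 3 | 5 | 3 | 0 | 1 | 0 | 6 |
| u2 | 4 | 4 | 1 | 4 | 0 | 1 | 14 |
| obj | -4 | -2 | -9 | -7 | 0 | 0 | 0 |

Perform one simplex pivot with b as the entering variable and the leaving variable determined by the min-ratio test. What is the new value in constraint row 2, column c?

-7/5

Ratio test on column b — row 1: 6/5 = 6/5; row 2: 14/4 = 7/2. Minimum is 6/5 at row 1 (u1 leaves); pivot element 5.
Divide row 1 by 5; eliminate column b from the other rows.
Row 2 update in column c: 1 − 4·(3/5) = -7/5.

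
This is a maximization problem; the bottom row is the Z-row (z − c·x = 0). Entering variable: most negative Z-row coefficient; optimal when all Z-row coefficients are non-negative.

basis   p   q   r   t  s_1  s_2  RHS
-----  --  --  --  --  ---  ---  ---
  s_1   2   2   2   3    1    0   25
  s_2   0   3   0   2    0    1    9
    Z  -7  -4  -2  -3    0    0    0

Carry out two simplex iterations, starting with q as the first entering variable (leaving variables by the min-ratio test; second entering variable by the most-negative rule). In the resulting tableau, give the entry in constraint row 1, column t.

Ratio test on column q — row 1: 25/2 = 25/2; row 2: 9/3 = 3. Minimum is 3 at row 2 (s_2 leaves); pivot element 3.
Divide row 2 by 3; eliminate column q from the other rows.
Second iteration: most negative Z-row entry is -7 in column p, so p enters.
Ratio test on column p — row 1: 19/2 = 19/2; row 2: entry 0 ≤ 0. Minimum is 19/2 at row 1 (s_1 leaves); pivot element 2.
Divide row 1 by 2; eliminate column p from the other rows.
After both pivots, the entry at constraint row 1, column t is 5/6.

5/6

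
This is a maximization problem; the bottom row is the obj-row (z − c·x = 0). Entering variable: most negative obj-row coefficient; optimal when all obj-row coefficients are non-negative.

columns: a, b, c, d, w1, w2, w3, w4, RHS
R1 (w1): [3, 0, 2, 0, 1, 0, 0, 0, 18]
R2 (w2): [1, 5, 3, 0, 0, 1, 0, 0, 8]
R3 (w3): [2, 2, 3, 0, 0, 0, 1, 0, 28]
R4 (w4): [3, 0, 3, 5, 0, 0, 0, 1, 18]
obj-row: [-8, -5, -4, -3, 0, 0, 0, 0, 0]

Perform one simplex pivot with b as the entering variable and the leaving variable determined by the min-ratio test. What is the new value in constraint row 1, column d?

Ratio test on column b — row 1: entry 0 ≤ 0; row 2: 8/5 = 8/5; row 3: 28/2 = 14; row 4: entry 0 ≤ 0. Minimum is 8/5 at row 2 (w2 leaves); pivot element 5.
Divide row 2 by 5; eliminate column b from the other rows.
Row 1 update in column d: 0 − 0·0 = 0.

0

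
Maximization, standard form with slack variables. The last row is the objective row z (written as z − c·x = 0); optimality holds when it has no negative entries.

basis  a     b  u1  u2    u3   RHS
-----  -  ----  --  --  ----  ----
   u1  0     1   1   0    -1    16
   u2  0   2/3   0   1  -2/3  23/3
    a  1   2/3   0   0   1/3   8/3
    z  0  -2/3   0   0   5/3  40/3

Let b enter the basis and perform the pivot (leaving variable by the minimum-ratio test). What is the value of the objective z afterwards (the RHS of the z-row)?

16

Ratio test on column b — row 1: 16/1 = 16; row 2: (23/3)/(2/3) = 23/2; row 3: (8/3)/(2/3) = 4. Minimum is 4 at row 3 (a leaves); pivot element 2/3.
Pivot on row 3; the z-row RHS becomes 40/3 − (-2/3)·4 = 16.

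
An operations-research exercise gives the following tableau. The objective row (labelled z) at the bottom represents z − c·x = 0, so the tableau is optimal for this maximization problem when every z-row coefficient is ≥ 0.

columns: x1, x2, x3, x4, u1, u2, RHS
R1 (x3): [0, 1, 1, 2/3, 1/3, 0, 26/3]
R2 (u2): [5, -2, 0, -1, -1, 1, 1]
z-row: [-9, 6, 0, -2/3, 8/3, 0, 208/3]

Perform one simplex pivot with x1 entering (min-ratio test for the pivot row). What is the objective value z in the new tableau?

1067/15

Ratio test on column x1 — row 1: entry 0 ≤ 0; row 2: 1/5 = 1/5. Minimum is 1/5 at row 2 (u2 leaves); pivot element 5.
Pivot on row 2; the z-row RHS becomes 208/3 − (-9)·(1/5) = 1067/15.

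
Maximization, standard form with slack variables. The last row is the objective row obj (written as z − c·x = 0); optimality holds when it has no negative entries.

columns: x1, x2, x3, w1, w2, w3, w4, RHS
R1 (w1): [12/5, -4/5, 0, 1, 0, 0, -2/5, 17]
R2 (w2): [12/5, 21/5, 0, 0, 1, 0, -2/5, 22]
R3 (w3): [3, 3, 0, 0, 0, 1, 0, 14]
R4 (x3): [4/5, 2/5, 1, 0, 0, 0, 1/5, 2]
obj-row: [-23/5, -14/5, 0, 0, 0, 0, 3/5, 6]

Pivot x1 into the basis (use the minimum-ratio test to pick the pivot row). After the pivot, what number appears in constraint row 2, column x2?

Ratio test on column x1 — row 1: 17/(12/5) = 85/12; row 2: 22/(12/5) = 55/6; row 3: 14/3 = 14/3; row 4: 2/(4/5) = 5/2. Minimum is 5/2 at row 4 (x3 leaves); pivot element 4/5.
Divide row 4 by 4/5; eliminate column x1 from the other rows.
Row 2 update in column x2: 21/5 − (12/5)·(1/2) = 3.

3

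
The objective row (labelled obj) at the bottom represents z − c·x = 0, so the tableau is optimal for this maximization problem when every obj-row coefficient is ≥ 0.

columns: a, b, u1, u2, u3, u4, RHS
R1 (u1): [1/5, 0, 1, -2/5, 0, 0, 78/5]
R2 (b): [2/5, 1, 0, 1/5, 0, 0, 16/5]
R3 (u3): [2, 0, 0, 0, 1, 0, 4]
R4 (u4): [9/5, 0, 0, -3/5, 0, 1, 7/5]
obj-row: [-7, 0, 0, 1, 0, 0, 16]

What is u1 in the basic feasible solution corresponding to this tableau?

u1 is basic (row 1); its value is the RHS of that row, 78/5.

78/5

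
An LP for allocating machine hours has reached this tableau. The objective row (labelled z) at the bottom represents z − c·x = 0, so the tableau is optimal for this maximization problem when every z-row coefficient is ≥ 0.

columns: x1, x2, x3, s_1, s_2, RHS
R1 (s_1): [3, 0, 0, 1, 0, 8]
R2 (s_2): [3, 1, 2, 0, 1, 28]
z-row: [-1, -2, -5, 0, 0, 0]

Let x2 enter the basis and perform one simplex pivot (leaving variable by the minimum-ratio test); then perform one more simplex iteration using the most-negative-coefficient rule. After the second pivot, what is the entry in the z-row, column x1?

Ratio test on column x2 — row 1: entry 0 ≤ 0; row 2: 28/1 = 28. Minimum is 28 at row 2 (s_2 leaves); pivot element 1.
Divide row 2 by 1; eliminate column x2 from the other rows.
Second iteration: most negative z-row entry is -1 in column x3, so x3 enters.
Ratio test on column x3 — row 1: entry 0 ≤ 0; row 2: 28/2 = 14. Minimum is 14 at row 2 (x2 leaves); pivot element 2.
Divide row 2 by 2; eliminate column x3 from the other rows.
After both pivots, the entry at the z-row, column x1 is 13/2.

13/2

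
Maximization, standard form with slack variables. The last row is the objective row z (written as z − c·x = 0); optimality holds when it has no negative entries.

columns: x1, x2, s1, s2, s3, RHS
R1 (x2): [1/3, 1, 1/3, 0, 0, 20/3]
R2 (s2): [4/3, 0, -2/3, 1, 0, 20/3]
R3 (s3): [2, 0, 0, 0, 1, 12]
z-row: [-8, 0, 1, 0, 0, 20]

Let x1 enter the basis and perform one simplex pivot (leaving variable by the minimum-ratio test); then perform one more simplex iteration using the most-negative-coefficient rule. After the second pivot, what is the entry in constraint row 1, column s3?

Ratio test on column x1 — row 1: (20/3)/(1/3) = 20; row 2: (20/3)/(4/3) = 5; row 3: 12/2 = 6. Minimum is 5 at row 2 (s2 leaves); pivot element 4/3.
Divide row 2 by 4/3; eliminate column x1 from the other rows.
Second iteration: most negative z-row entry is -3 in column s1, so s1 enters.
Ratio test on column s1 — row 1: 5/(1/2) = 10; row 2: entry -1/2 ≤ 0; row 3: 2/1 = 2. Minimum is 2 at row 3 (s3 leaves); pivot element 1.
Divide row 3 by 1; eliminate column s1 from the other rows.
After both pivots, the entry at constraint row 1, column s3 is -1/2.

-1/2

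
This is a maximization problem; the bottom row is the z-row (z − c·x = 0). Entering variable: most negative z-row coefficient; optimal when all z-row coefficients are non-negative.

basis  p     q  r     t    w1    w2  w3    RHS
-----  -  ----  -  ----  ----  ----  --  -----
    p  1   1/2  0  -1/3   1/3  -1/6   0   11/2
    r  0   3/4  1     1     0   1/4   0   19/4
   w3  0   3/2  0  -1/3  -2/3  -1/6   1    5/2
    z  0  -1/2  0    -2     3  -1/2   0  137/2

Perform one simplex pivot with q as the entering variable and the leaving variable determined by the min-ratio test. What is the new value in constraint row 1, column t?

-2/9

Ratio test on column q — row 1: (11/2)/(1/2) = 11; row 2: (19/4)/(3/4) = 19/3; row 3: (5/2)/(3/2) = 5/3. Minimum is 5/3 at row 3 (w3 leaves); pivot element 3/2.
Divide row 3 by 3/2; eliminate column q from the other rows.
Row 1 update in column t: -1/3 − (1/2)·(-2/9) = -2/9.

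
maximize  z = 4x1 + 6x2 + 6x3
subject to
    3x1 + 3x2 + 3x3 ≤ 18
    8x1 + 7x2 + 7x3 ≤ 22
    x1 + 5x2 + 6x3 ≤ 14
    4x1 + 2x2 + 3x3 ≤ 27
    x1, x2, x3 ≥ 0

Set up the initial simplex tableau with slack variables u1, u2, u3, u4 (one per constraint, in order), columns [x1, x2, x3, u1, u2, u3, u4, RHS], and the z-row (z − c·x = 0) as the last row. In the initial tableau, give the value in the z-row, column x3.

-6

The z-row carries the negated objective coefficients: the x3 entry is -6.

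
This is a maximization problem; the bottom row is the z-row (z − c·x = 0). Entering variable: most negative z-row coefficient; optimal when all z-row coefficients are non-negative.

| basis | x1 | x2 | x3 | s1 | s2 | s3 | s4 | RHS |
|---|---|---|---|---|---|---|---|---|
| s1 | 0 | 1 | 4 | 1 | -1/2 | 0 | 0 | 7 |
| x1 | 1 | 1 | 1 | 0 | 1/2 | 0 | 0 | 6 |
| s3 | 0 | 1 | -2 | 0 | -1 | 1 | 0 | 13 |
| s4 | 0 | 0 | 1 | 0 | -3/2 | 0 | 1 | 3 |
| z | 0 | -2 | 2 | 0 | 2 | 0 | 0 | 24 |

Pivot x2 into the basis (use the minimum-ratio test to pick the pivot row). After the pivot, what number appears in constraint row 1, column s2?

Ratio test on column x2 — row 1: 7/1 = 7; row 2: 6/1 = 6; row 3: 13/1 = 13; row 4: entry 0 ≤ 0. Minimum is 6 at row 2 (x1 leaves); pivot element 1.
Divide row 2 by 1; eliminate column x2 from the other rows.
Row 1 update in column s2: -1/2 − 1·(1/2) = -1.

-1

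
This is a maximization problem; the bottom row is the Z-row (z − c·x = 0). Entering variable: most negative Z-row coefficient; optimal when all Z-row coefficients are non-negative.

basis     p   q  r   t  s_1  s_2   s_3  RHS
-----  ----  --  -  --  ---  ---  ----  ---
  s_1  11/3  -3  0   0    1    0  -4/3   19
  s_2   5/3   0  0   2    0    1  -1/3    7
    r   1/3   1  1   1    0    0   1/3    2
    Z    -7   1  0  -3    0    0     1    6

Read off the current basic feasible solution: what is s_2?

7

s_2 is basic (row 2); its value is the RHS of that row, 7.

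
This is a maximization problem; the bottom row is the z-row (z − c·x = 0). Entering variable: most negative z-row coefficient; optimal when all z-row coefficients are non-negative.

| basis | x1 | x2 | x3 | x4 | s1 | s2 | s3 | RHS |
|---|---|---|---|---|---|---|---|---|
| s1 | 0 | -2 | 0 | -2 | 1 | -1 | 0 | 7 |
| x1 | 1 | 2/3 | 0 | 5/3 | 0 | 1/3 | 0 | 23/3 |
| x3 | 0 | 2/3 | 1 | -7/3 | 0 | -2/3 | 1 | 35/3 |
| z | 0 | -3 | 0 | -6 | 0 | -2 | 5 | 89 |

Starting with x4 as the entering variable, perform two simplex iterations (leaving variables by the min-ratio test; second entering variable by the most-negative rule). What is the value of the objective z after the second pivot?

Ratio test on column x4 — row 1: entry -2 ≤ 0; row 2: (23/3)/(5/3) = 23/5; row 3: entry -7/3 ≤ 0. Minimum is 23/5 at row 2 (x1 leaves); pivot element 5/3.
Pivot on row 2; the z-row RHS becomes 89 − (-6)·(23/5) = 583/5.
Next entering variable (most negative z-row entry -4/5): s2.
Ratio test on column s2 — row 1: entry -3/5 ≤ 0; row 2: (23/5)/(1/5) = 23; row 3: entry -1/5 ≤ 0. Minimum is 23 at row 2 (x4 leaves); pivot element 1/5.
After the second pivot the z-row RHS is 583/5 − (-4/5)·23 = 135.

135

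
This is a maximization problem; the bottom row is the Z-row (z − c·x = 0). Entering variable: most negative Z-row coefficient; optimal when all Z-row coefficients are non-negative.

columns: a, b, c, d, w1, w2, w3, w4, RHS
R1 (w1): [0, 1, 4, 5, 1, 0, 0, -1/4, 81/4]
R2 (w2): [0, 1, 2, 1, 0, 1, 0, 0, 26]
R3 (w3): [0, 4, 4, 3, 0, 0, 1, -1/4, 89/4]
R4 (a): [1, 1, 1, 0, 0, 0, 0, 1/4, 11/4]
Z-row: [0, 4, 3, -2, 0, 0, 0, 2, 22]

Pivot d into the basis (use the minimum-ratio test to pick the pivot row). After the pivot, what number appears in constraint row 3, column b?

17/5

Ratio test on column d — row 1: (81/4)/5 = 81/20; row 2: 26/1 = 26; row 3: (89/4)/3 = 89/12; row 4: entry 0 ≤ 0. Minimum is 81/20 at row 1 (w1 leaves); pivot element 5.
Divide row 1 by 5; eliminate column d from the other rows.
Row 3 update in column b: 4 − 3·(1/5) = 17/5.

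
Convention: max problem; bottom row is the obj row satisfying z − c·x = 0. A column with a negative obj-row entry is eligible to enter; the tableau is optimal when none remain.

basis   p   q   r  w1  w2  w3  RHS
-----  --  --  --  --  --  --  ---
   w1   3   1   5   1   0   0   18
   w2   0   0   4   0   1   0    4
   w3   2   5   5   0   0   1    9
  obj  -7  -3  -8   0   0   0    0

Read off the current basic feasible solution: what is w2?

4

w2 is basic (row 2); its value is the RHS of that row, 4.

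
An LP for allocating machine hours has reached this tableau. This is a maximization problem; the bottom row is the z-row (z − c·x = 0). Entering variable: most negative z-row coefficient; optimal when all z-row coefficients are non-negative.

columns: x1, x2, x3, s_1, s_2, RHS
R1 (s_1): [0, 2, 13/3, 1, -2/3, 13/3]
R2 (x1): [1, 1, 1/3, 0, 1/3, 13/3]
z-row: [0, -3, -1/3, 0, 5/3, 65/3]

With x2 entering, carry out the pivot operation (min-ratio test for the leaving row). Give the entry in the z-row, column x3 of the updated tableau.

37/6

Ratio test on column x2 — row 1: (13/3)/2 = 13/6; row 2: (13/3)/1 = 13/3. Minimum is 13/6 at row 1 (s_1 leaves); pivot element 2.
Divide row 1 by 2; eliminate column x2 from the other rows.
z-row update in column x3: -1/3 − (-3)·(13/6) = 37/6.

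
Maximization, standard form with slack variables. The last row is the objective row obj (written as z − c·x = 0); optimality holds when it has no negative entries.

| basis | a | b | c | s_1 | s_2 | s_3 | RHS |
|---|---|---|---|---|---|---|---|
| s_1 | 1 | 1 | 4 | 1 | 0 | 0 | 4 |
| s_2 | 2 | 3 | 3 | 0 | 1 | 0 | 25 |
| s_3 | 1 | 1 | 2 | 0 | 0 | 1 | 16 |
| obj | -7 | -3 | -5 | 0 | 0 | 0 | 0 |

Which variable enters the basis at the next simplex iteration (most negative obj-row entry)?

a

Negative obj-row entries: a: -7, b: -3, c: -5.
The most negative is -7 in column a, so a enters.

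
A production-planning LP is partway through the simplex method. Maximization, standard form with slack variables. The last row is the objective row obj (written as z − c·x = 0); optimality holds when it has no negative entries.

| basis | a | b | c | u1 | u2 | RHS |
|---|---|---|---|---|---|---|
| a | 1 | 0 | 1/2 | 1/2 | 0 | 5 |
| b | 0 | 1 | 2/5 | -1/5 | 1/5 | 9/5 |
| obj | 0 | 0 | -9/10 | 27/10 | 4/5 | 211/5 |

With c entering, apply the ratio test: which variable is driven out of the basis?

Column c entries and ratios — a: 5/(1/2) = 10; b: (9/5)/(2/5) = 9/2.
Smallest ratio is 9/2 in the row of b, so b leaves.

b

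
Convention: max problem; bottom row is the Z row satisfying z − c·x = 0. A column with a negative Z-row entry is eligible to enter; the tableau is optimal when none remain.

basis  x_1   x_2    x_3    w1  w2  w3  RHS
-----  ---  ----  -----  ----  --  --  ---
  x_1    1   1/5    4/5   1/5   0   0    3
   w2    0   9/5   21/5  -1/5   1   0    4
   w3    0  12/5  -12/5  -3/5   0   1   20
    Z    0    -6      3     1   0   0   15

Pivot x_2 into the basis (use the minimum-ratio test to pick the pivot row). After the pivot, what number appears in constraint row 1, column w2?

Ratio test on column x_2 — row 1: 3/(1/5) = 15; row 2: 4/(9/5) = 20/9; row 3: 20/(12/5) = 25/3. Minimum is 20/9 at row 2 (w2 leaves); pivot element 9/5.
Divide row 2 by 9/5; eliminate column x_2 from the other rows.
Row 1 update in column w2: 0 − (1/5)·(5/9) = -1/9.

-1/9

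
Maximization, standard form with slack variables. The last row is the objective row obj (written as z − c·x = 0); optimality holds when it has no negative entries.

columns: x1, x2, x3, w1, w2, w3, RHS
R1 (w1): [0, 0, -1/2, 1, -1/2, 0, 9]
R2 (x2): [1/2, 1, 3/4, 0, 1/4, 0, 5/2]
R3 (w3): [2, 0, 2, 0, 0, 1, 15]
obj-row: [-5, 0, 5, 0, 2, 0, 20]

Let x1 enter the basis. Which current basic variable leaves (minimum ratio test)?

x2

Column x1 entries and ratios — w1: 0 ≤ 0, skip; x2: (5/2)/(1/2) = 5; w3: 15/2 = 15/2.
Smallest ratio is 5 in the row of x2, so x2 leaves.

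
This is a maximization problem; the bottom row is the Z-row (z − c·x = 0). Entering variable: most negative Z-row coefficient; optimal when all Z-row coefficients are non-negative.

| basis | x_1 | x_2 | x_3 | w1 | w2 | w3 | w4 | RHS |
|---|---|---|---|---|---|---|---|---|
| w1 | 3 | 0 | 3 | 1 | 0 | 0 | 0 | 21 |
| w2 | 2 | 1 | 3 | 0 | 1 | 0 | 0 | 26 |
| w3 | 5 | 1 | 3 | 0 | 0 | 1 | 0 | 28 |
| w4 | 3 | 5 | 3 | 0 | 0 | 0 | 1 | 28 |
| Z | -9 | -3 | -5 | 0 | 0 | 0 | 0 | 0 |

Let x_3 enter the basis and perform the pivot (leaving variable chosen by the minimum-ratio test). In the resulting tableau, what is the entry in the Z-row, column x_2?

-3

Ratio test on column x_3 — row 1: 21/3 = 7; row 2: 26/3 = 26/3; row 3: 28/3 = 28/3; row 4: 28/3 = 28/3. Minimum is 7 at row 1 (w1 leaves); pivot element 3.
Divide row 1 by 3; eliminate column x_3 from the other rows.
Z-row update in column x_2: -3 − (-5)·0 = -3.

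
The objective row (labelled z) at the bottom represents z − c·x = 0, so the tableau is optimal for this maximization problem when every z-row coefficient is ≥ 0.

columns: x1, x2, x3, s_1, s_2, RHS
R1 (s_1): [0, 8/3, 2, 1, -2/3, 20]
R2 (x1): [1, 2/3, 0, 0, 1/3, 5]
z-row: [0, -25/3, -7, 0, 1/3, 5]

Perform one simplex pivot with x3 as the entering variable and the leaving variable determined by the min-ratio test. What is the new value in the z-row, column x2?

Ratio test on column x3 — row 1: 20/2 = 10; row 2: entry 0 ≤ 0. Minimum is 10 at row 1 (s_1 leaves); pivot element 2.
Divide row 1 by 2; eliminate column x3 from the other rows.
z-row update in column x2: -25/3 − (-7)·(4/3) = 1.

1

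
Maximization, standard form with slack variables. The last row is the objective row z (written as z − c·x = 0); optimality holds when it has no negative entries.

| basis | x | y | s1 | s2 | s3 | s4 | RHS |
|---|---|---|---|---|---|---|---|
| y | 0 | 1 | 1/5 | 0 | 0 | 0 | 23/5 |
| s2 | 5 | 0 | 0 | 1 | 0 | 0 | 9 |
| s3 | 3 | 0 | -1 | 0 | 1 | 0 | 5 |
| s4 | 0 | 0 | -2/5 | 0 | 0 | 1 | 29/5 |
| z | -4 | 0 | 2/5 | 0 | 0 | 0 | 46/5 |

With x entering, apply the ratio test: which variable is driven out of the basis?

Column x entries and ratios — y: 0 ≤ 0, skip; s2: 9/5 = 9/5; s3: 5/3 = 5/3; s4: 0 ≤ 0, skip.
Smallest ratio is 5/3 in the row of s3, so s3 leaves.

s3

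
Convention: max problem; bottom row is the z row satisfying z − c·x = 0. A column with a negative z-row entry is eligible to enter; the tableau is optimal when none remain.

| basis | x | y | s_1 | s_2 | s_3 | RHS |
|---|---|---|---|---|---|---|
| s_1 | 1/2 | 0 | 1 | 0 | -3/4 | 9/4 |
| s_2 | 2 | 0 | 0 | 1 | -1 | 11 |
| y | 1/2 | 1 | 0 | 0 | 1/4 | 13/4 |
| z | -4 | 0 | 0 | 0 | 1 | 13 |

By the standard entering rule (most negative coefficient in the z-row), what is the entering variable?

Negative z-row entries: x: -4.
The most negative is -4 in column x, so x enters.

x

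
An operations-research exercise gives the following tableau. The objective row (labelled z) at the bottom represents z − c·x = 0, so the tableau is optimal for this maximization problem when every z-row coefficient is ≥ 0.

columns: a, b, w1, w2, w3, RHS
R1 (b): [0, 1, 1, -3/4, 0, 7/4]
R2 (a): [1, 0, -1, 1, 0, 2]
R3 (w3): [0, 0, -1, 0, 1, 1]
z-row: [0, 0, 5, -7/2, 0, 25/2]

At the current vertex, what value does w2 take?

0

w2 is not in the basis, so in the current basic feasible solution w2 = 0.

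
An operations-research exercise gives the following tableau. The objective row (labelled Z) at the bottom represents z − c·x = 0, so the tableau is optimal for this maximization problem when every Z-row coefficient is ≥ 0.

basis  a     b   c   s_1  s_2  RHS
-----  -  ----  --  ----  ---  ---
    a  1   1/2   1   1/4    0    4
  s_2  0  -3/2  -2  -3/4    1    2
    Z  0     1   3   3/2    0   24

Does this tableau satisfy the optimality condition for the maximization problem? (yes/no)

yes

Every Z-row coefficient is ≥ 0, so the tableau is optimal.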